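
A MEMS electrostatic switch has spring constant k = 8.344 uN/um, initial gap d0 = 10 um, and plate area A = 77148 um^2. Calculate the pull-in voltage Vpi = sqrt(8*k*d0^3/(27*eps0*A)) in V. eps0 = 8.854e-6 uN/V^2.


Step 1: Compute numerator: 8 * k * d0^3 = 8 * 8.344 * 10^3 = 66752.0
Step 2: Compute denominator: 27 * eps0 * A = 27 * 8.854e-6 * 77148 = 18.442847
Step 3: Vpi = sqrt(66752.0 / 18.442847)
Vpi = 60.16 V


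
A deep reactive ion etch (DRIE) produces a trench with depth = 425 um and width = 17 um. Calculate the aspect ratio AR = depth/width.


Step 1: AR = depth / width
Step 2: AR = 425 / 17
AR = 25.0


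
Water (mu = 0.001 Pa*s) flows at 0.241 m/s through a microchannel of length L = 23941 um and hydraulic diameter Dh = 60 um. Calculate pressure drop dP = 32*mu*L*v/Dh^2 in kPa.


Step 1: Convert to SI: L = 23941e-6 m, Dh = 60e-6 m
Step 2: dP = 32 * 0.001 * 23941e-6 * 0.241 / (60e-6)^2
Step 3: dP = 51286.94 Pa
Step 4: Convert to kPa: dP = 51.29 kPa


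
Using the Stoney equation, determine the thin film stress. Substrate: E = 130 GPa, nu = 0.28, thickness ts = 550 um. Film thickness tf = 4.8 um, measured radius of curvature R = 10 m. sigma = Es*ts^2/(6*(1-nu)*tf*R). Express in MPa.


Step 1: Compute numerator: Es * ts^2 = 130 * 550^2 = 39325000 (GPa*um^2)
Step 2: Compute denominator (R in um): 6*(1-nu)*tf*R = 6*0.72*4.8*10e6 = 207360000.0 (um^2)
Step 3: sigma (GPa) = 39325000 / 207360000.0 = 1.89646e-01 GPa
Step 4: Convert to MPa (x1000): sigma = 189.6 MPa


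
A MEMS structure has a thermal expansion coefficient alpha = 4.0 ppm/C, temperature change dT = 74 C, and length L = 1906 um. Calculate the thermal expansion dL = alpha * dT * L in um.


Step 1: Convert CTE: alpha = 4.0 ppm/C = 4.0e-6 /C
Step 2: dL = 4.0e-6 * 74 * 1906
dL = 0.5642 um


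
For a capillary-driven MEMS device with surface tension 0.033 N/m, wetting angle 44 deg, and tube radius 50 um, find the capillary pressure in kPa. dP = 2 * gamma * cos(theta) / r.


Step 1: cos(44 deg) = 0.7193
Step 2: Convert r to m: r = 50e-6 m
Step 3: dP = 2 * 0.033 * 0.7193 / 50e-6 = 949.5 Pa
Step 4: Convert Pa to kPa (divide by 1000).
dP = 0.95 kPa


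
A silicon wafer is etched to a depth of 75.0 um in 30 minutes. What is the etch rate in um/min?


Step 1: Etch rate = depth / time
Step 2: rate = 75.0 / 30
rate = 2.5 um/min


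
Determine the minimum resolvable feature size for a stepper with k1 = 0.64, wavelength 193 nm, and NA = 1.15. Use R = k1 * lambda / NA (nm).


Step 1: Identify values: k1 = 0.64, lambda = 193 nm, NA = 1.15
Step 2: R = k1 * lambda / NA
R = 0.64 * 193 / 1.15
R = 107.4 nm


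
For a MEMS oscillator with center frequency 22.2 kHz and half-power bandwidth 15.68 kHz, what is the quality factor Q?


Step 1: Q = f0 / bandwidth
Step 2: Q = 22.2 / 15.68
Q = 1.4


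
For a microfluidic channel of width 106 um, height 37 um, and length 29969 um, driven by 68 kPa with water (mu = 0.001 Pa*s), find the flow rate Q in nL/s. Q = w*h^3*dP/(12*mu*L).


Step 1: Convert all dimensions to SI (meters).
w = 106e-6 m, h = 37e-6 m, L = 29969e-6 m, dP = 68e3 Pa
Step 2: Q = w * h^3 * dP / (12 * mu * L)
Q = 106e-6 * (37e-6)^3 * 68e3 / (12 * 0.001 * 29969e-6) = 1.0152347e-09 m^3/s
Step 3: Convert Q from m^3/s to nL/s (1 m^3 = 1e12 nL, so multiply by 1e12).
Q = 1015.235 nL/s


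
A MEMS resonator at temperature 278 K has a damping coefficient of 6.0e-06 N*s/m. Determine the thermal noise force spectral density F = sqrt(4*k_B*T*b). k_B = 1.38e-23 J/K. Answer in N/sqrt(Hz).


Step 1: Compute 4 * k_B * T * b
= 4 * 1.38e-23 * 278 * 6.0e-06
= 9.2074e-26 N^2/Hz
Step 2: F_noise = sqrt(9.2074e-26)
F_noise = 3.03e-13 N/sqrt(Hz)


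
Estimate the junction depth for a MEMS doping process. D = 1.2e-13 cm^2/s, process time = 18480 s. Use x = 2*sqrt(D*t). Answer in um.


Step 1: Compute D*t = 1.2e-13 * 18480 = 2.2176e-09 cm^2
Step 2: sqrt(D*t) = 4.7091e-05 cm
Step 3: x = 2 * 4.7091e-05 cm = 9.4182e-05 cm
Step 4: Convert to um (1 cm = 1e4 um): x = 0.942 um


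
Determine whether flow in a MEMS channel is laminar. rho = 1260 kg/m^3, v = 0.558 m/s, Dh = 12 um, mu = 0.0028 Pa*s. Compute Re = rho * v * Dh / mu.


Step 1: Convert Dh to meters: Dh = 12e-6 m
Step 2: Re = rho * v * Dh / mu
Re = 1260 * 0.558 * 12e-6 / 0.0028
Re = 3.013
Since Re = 3.013 is below ~2300, the flow is laminar.


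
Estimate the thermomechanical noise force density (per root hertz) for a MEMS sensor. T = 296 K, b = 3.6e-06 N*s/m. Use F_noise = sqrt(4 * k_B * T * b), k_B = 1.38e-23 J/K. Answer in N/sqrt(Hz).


Step 1: Compute 4 * k_B * T * b
= 4 * 1.38e-23 * 296 * 3.6e-06
= 5.8821e-26 N^2/Hz
Step 2: F_noise = sqrt(5.8821e-26)
F_noise = 2.43e-13 N/sqrt(Hz)


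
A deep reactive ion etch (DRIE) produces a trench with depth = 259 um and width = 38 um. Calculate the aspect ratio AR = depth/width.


Step 1: AR = depth / width
Step 2: AR = 259 / 38
AR = 6.8


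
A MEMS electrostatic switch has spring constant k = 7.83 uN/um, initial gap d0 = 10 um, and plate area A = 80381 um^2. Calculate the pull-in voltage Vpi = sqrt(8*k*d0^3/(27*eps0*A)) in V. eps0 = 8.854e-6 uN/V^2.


Step 1: Compute numerator: 8 * k * d0^3 = 8 * 7.83 * 10^3 = 62640.0
Step 2: Compute denominator: 27 * eps0 * A = 27 * 8.854e-6 * 80381 = 19.215721
Step 3: Vpi = sqrt(62640.0 / 19.215721)
Vpi = 57.09 V


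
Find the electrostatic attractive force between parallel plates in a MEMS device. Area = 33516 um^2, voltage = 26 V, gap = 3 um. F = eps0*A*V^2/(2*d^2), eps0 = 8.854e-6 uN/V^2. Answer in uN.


Step 1: Identify parameters.
eps0 = 8.854e-6 uN/V^2, A = 33516 um^2, V = 26 V, d = 3 um
Step 2: Compute V^2 = 26^2 = 676
Step 3: Compute d^2 = 3^2 = 9
Step 4: F = 0.5 * 8.854e-6 * 33516 * 676 / 9
F = 11.145 uN


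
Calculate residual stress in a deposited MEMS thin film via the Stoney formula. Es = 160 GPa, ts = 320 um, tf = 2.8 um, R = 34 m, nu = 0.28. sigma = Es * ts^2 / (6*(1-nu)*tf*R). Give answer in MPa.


Step 1: Compute numerator: Es * ts^2 = 160 * 320^2 = 16384000 (GPa*um^2)
Step 2: Compute denominator (R in um): 6*(1-nu)*tf*R = 6*0.72*2.8*34e6 = 411264000.0 (um^2)
Step 3: sigma (GPa) = 16384000 / 411264000.0 = 3.9838e-02 GPa
Step 4: Convert to MPa (x1000): sigma = 39.8 MPa


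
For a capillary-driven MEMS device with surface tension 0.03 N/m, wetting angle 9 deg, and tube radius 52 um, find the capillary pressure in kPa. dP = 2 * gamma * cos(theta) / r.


Step 1: cos(9 deg) = 0.9877
Step 2: Convert r to m: r = 52e-6 m
Step 3: dP = 2 * 0.03 * 0.9877 / 52e-6 = 1139.7 Pa
Step 4: Convert Pa to kPa (divide by 1000).
dP = 1.14 kPa


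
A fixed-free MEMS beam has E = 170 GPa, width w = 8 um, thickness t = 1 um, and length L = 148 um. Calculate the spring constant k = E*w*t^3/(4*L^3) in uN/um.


Step 1: Convert E to consistent units (1 GPa = 1000 uN/um^2).
E = 170 GPa = 170000 uN/um^2
Step 2: Compute t^3 = 1^3 = 1
Step 3: Compute L^3 = 148^3 = 3241792
Step 4: k = 170000 * 8 * 1 / (4 * 3241792)
k = 0.1049 uN/um


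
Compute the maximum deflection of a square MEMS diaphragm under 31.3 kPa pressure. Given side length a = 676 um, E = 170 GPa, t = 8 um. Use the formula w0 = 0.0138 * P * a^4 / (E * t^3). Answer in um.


Step 1: Convert pressure to compatible units (E is in GPa, so P in GPa).
P = 31.3 kPa = 31.3e-6 GPa
Step 2: Compute numerator: 0.0138 * P * a^4.
a^4 = 676^4 = 208827064576
numerator = 0.0138 * 31.3e-6 * 208827064576 = 9.020076e+04
Step 3: Compute denominator: E * t^3 = 170 * 8^3 = 87040
Step 4: w0 = numerator / denominator = 9.020076e+04 / 87040 = 1.0363 um


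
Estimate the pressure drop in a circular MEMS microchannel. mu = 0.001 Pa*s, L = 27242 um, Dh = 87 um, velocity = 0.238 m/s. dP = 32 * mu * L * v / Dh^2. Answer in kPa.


Step 1: Convert to SI: L = 27242e-6 m, Dh = 87e-6 m
Step 2: dP = 32 * 0.001 * 27242e-6 * 0.238 / (87e-6)^2
Step 3: dP = 27411.16 Pa
Step 4: Convert to kPa: dP = 27.41 kPa


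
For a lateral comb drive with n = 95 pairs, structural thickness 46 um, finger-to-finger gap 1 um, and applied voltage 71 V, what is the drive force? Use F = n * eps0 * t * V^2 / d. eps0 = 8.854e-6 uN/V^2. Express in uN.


Step 1: Parameters: n=95, eps0=8.854e-6 uN/V^2, t=46 um, V=71 V, d=1 um
Step 2: V^2 = 5041
Step 3: F = 95 * 8.854e-6 * 46 * 5041 / 1
F = 195.046 uN


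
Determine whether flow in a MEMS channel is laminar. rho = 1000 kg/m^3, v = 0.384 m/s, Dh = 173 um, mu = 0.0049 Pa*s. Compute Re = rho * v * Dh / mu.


Step 1: Convert Dh to meters: Dh = 173e-6 m
Step 2: Re = rho * v * Dh / mu
Re = 1000 * 0.384 * 173e-6 / 0.0049
Re = 13.558
Since Re = 13.558 is below ~2300, the flow is laminar.


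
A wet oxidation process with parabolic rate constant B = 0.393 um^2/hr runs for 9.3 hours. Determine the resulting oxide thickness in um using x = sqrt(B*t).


Step 1: Compute B*t = 0.393 * 9.3 = 3.6549
Step 2: x = sqrt(3.6549)
x = 1.912 um


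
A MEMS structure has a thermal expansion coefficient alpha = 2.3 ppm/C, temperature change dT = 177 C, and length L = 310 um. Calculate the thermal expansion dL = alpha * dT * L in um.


Step 1: Convert CTE: alpha = 2.3 ppm/C = 2.3e-6 /C
Step 2: dL = 2.3e-6 * 177 * 310
dL = 0.1262 um


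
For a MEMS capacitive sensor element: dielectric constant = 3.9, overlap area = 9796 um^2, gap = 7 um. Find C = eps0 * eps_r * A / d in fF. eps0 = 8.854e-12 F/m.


Step 1: Convert area to m^2: A = 9796e-12 m^2
Step 2: Convert gap to m: d = 7e-6 m
Step 3: C = eps0 * eps_r * A / d
C = 8.854e-12 * 3.9 * 9796e-12 / 7e-6
Step 4: Convert to fF (multiply by 1e15).
C = 48.32 fF


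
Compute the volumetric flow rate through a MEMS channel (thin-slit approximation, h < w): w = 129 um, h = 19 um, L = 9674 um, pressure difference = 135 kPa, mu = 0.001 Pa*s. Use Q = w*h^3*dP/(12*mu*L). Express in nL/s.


Step 1: Convert all dimensions to SI (meters).
w = 129e-6 m, h = 19e-6 m, L = 9674e-6 m, dP = 135e3 Pa
Step 2: Q = w * h^3 * dP / (12 * mu * L)
Q = 129e-6 * (19e-6)^3 * 135e3 / (12 * 0.001 * 9674e-6) = 1.02895635e-09 m^3/s
Step 3: Convert Q from m^3/s to nL/s (1 m^3 = 1e12 nL, so multiply by 1e12).
Q = 1028.956 nL/s


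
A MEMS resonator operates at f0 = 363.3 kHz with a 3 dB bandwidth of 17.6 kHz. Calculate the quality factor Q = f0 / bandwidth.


Step 1: Q = f0 / bandwidth
Step 2: Q = 363.3 / 17.6
Q = 20.6


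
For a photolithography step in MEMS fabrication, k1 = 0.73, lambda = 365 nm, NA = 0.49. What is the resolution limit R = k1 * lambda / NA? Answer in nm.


Step 1: Identify values: k1 = 0.73, lambda = 365 nm, NA = 0.49
Step 2: R = k1 * lambda / NA
R = 0.73 * 365 / 0.49
R = 543.8 nm


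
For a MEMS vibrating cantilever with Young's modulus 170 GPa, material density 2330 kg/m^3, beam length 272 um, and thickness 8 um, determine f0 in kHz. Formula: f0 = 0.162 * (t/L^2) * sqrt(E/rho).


Step 1: Convert units to SI.
t_SI = 8e-6 m, L_SI = 272e-6 m
Step 2: Calculate sqrt(E/rho).
sqrt(170e9 / 2330) = 8541.74 m/s
Step 3: Compute f0.
f0 = 0.162 * 8e-6 / (272e-6)^2 * 8541.74 = 149628.2 Hz = 149.63 kHz


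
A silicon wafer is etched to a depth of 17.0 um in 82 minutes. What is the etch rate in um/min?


Step 1: Etch rate = depth / time
Step 2: rate = 17.0 / 82
rate = 0.207 um/min


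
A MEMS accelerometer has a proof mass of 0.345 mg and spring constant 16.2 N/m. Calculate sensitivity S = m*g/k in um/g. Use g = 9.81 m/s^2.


Step 1: Convert mass: m = 0.345 mg = 3.45e-07 kg
Step 2: S = m * g / k = 3.45e-07 * 9.81 / 16.2
Step 3: S = 2.09e-07 m/g
Step 4: Convert to um/g: S = 0.209 um/g


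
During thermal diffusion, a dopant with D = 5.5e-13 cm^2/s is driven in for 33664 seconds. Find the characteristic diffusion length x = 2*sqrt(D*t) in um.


Step 1: Compute D*t = 5.5e-13 * 33664 = 1.85152e-08 cm^2
Step 2: sqrt(D*t) = 1.36071e-04 cm
Step 3: x = 2 * 1.36071e-04 cm = 2.72142e-04 cm
Step 4: Convert to um (1 cm = 1e4 um): x = 2.721 um


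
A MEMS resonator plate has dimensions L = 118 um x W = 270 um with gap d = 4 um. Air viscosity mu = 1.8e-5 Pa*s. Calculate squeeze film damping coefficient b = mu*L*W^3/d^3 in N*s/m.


Step 1: Convert to SI.
L = 118e-6 m, W = 270e-6 m, d = 4e-6 m
Step 2: W^3 = (270e-6)^3 = 1.97e-11 m^3
Step 3: d^3 = (4e-6)^3 = 6.40e-17 m^3
Step 4: b = 1.8e-5 * 118e-6 * 1.97e-11 / 6.40e-17
b = 6.53e-04 N*s/m


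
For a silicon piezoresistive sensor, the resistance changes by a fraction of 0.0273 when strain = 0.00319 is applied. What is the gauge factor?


Step 1: Identify values.
dR/R = 0.0273, strain = 0.00319
Step 2: GF = (dR/R) / strain = 0.0273 / 0.00319
GF = 8.6


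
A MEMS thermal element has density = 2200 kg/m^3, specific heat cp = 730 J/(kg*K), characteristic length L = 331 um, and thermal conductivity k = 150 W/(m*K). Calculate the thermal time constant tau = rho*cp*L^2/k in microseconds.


Step 1: Convert L to m: L = 331e-6 m
Step 2: L^2 = (331e-6)^2 = 1.09561e-07 m^2
Step 3: tau = 2200 * 730 * 1.09561e-07 / 150 = 1.17303311e-03 s
Step 4: Convert to microseconds (multiply by 1e6).
tau = 1173.033 us


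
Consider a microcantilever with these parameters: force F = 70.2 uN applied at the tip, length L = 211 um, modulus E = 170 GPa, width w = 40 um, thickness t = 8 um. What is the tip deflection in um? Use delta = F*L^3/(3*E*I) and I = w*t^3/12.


Step 1: Calculate the second moment of area.
I = w * t^3 / 12 = 40 * 8^3 / 12 = 1706.6667 um^4
Step 2: Convert E to consistent units (1 GPa = 1000 uN/um^2).
E = 170 GPa = 170000 uN/um^2
Step 3: Calculate tip deflection.
delta = F * L^3 / (3 * E * I)
delta = 70.2 * 211^3 / (3 * 170000 * 1706.6667)
delta = 0.7576 um


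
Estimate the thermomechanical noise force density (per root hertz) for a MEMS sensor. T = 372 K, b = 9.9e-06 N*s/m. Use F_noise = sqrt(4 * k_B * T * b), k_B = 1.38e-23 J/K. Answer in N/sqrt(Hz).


Step 1: Compute 4 * k_B * T * b
= 4 * 1.38e-23 * 372 * 9.9e-06
= 2.0329e-25 N^2/Hz
Step 2: F_noise = sqrt(2.0329e-25)
F_noise = 4.51e-13 N/sqrt(Hz)


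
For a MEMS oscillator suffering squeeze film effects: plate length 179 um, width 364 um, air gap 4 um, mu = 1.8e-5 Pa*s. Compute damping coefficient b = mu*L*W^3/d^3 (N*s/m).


Step 1: Convert to SI.
L = 179e-6 m, W = 364e-6 m, d = 4e-6 m
Step 2: W^3 = (364e-6)^3 = 4.82e-11 m^3
Step 3: d^3 = (4e-6)^3 = 6.40e-17 m^3
Step 4: b = 1.8e-5 * 179e-6 * 4.82e-11 / 6.40e-17
b = 2.43e-03 N*s/m


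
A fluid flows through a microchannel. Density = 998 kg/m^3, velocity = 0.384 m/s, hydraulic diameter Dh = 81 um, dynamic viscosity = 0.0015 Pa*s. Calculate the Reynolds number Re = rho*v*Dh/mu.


Step 1: Convert Dh to meters: Dh = 81e-6 m
Step 2: Re = rho * v * Dh / mu
Re = 998 * 0.384 * 81e-6 / 0.0015
Re = 20.695


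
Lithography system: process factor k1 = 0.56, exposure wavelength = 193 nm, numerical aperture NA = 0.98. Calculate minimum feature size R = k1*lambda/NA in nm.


Step 1: Identify values: k1 = 0.56, lambda = 193 nm, NA = 0.98
Step 2: R = k1 * lambda / NA
R = 0.56 * 193 / 0.98
R = 110.3 nm


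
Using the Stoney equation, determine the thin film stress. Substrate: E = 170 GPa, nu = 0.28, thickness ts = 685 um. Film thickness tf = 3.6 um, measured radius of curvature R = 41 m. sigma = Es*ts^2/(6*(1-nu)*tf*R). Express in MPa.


Step 1: Compute numerator: Es * ts^2 = 170 * 685^2 = 79768250 (GPa*um^2)
Step 2: Compute denominator (R in um): 6*(1-nu)*tf*R = 6*0.72*3.6*41e6 = 637632000.0 (um^2)
Step 3: sigma (GPa) = 79768250 / 637632000.0 = 1.25101e-01 GPa
Step 4: Convert to MPa (x1000): sigma = 125.1 MPa


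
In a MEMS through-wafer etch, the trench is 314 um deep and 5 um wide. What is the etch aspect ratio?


Step 1: AR = depth / width
Step 2: AR = 314 / 5
AR = 62.8


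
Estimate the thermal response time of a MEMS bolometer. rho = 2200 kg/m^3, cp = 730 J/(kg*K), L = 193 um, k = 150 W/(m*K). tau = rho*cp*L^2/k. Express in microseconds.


Step 1: Convert L to m: L = 193e-6 m
Step 2: L^2 = (193e-6)^2 = 3.7249e-08 m^2
Step 3: tau = 2200 * 730 * 3.7249e-08 / 150 = 3.9881263e-04 s
Step 4: Convert to microseconds (multiply by 1e6).
tau = 398.813 us


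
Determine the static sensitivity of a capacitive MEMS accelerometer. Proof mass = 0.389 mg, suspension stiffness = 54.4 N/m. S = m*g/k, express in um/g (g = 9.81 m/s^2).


Step 1: Convert mass: m = 0.389 mg = 3.89e-07 kg
Step 2: S = m * g / k = 3.89e-07 * 9.81 / 54.4
Step 3: S = 7.01e-08 m/g
Step 4: Convert to um/g: S = 0.07 um/g


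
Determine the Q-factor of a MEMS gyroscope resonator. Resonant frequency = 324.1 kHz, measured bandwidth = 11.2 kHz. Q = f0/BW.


Step 1: Q = f0 / bandwidth
Step 2: Q = 324.1 / 11.2
Q = 28.9


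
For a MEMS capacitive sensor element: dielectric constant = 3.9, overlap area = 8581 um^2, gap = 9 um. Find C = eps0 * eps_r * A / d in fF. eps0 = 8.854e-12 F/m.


Step 1: Convert area to m^2: A = 8581e-12 m^2
Step 2: Convert gap to m: d = 9e-6 m
Step 3: C = eps0 * eps_r * A / d
C = 8.854e-12 * 3.9 * 8581e-12 / 9e-6
Step 4: Convert to fF (multiply by 1e15).
C = 32.92 fF


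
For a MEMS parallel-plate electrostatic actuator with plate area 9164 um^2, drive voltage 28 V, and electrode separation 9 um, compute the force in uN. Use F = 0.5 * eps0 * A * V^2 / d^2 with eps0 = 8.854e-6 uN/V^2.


Step 1: Identify parameters.
eps0 = 8.854e-6 uN/V^2, A = 9164 um^2, V = 28 V, d = 9 um
Step 2: Compute V^2 = 28^2 = 784
Step 3: Compute d^2 = 9^2 = 81
Step 4: F = 0.5 * 8.854e-6 * 9164 * 784 / 81
F = 0.393 uN


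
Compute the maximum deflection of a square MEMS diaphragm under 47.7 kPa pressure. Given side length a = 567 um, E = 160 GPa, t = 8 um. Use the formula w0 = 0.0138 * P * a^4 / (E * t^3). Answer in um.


Step 1: Convert pressure to compatible units (E is in GPa, so P in GPa).
P = 47.7 kPa = 47.7e-6 GPa
Step 2: Compute numerator: 0.0138 * P * a^4.
a^4 = 567^4 = 103355177121
numerator = 0.0138 * 47.7e-6 * 103355177121 = 6.80346e+04
Step 3: Compute denominator: E * t^3 = 160 * 8^3 = 81920
Step 4: w0 = numerator / denominator = 6.80346e+04 / 81920 = 0.8305 um


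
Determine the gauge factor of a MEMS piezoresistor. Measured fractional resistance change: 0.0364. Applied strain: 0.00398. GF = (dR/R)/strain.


Step 1: Identify values.
dR/R = 0.0364, strain = 0.00398
Step 2: GF = (dR/R) / strain = 0.0364 / 0.00398
GF = 9.1


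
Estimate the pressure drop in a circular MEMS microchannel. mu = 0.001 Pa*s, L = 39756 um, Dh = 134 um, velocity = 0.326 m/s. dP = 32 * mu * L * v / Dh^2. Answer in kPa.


Step 1: Convert to SI: L = 39756e-6 m, Dh = 134e-6 m
Step 2: dP = 32 * 0.001 * 39756e-6 * 0.326 / (134e-6)^2
Step 3: dP = 23097.27 Pa
Step 4: Convert to kPa: dP = 23.1 kPa


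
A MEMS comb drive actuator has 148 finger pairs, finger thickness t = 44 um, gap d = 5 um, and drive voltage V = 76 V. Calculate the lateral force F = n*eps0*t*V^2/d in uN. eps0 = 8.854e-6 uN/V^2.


Step 1: Parameters: n=148, eps0=8.854e-6 uN/V^2, t=44 um, V=76 V, d=5 um
Step 2: V^2 = 5776
Step 3: F = 148 * 8.854e-6 * 44 * 5776 / 5
F = 66.606 uN


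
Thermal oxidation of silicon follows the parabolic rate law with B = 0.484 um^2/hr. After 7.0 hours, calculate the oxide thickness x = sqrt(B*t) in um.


Step 1: Compute B*t = 0.484 * 7.0 = 3.388
Step 2: x = sqrt(3.388)
x = 1.841 um


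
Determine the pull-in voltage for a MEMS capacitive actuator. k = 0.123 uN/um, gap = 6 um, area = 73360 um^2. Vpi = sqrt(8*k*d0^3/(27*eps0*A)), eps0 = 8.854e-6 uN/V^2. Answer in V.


Step 1: Compute numerator: 8 * k * d0^3 = 8 * 0.123 * 6^3 = 212.544
Step 2: Compute denominator: 27 * eps0 * A = 27 * 8.854e-6 * 73360 = 17.537295
Step 3: Vpi = sqrt(212.544 / 17.537295)
Vpi = 3.48 V


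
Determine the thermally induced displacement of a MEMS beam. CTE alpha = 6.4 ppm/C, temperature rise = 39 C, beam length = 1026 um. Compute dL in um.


Step 1: Convert CTE: alpha = 6.4 ppm/C = 6.4e-6 /C
Step 2: dL = 6.4e-6 * 39 * 1026
dL = 0.2561 um


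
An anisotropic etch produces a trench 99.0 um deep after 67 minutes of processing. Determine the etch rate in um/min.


Step 1: Etch rate = depth / time
Step 2: rate = 99.0 / 67
rate = 1.478 um/min


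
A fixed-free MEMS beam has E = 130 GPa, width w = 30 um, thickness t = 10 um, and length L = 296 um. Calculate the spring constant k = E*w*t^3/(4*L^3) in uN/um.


Step 1: Convert E to consistent units (1 GPa = 1000 uN/um^2).
E = 130 GPa = 130000 uN/um^2
Step 2: Compute t^3 = 10^3 = 1000
Step 3: Compute L^3 = 296^3 = 25934336
Step 4: k = 130000 * 30 * 1000 / (4 * 25934336)
k = 37.5949 uN/um


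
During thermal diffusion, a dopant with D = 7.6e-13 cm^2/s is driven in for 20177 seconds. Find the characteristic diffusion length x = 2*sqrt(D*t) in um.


Step 1: Compute D*t = 7.6e-13 * 20177 = 1.533452e-08 cm^2
Step 2: sqrt(D*t) = 1.23833e-04 cm
Step 3: x = 2 * 1.23833e-04 cm = 2.47666e-04 cm
Step 4: Convert to um (1 cm = 1e4 um): x = 2.477 um


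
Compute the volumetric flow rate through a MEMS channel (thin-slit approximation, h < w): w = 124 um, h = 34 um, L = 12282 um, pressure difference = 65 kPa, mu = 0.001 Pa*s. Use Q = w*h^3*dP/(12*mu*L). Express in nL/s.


Step 1: Convert all dimensions to SI (meters).
w = 124e-6 m, h = 34e-6 m, L = 12282e-6 m, dP = 65e3 Pa
Step 2: Q = w * h^3 * dP / (12 * mu * L)
Q = 124e-6 * (34e-6)^3 * 65e3 / (12 * 0.001 * 12282e-6) = 2.14942083e-09 m^3/s
Step 3: Convert Q from m^3/s to nL/s (1 m^3 = 1e12 nL, so multiply by 1e12).
Q = 2149.421 nL/s


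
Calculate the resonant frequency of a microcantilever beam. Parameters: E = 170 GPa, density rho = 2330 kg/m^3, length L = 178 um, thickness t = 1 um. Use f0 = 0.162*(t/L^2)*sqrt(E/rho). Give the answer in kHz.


Step 1: Convert units to SI.
t_SI = 1e-6 m, L_SI = 178e-6 m
Step 2: Calculate sqrt(E/rho).
sqrt(170e9 / 2330) = 8541.74 m/s
Step 3: Compute f0.
f0 = 0.162 * 1e-6 / (178e-6)^2 * 8541.74 = 43673.8 Hz = 43.67 kHz


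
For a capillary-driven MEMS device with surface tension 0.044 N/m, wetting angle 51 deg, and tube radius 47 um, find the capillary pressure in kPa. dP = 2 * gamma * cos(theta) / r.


Step 1: cos(51 deg) = 0.6293
Step 2: Convert r to m: r = 47e-6 m
Step 3: dP = 2 * 0.044 * 0.6293 / 47e-6 = 1178.3 Pa
Step 4: Convert Pa to kPa (divide by 1000).
dP = 1.18 kPa


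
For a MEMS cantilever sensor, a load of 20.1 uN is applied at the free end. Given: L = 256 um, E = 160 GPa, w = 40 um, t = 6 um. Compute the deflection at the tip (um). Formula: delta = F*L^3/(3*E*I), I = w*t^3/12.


Step 1: Calculate the second moment of area.
I = w * t^3 / 12 = 40 * 6^3 / 12 = 720.0 um^4
Step 2: Convert E to consistent units (1 GPa = 1000 uN/um^2).
E = 160 GPa = 160000 uN/um^2
Step 3: Calculate tip deflection.
delta = F * L^3 / (3 * E * I)
delta = 20.1 * 256^3 / (3 * 160000 * 720.0)
delta = 0.9758 um


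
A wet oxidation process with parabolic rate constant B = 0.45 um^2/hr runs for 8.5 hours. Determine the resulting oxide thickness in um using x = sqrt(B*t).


Step 1: Compute B*t = 0.45 * 8.5 = 3.825
Step 2: x = sqrt(3.825)
x = 1.956 um


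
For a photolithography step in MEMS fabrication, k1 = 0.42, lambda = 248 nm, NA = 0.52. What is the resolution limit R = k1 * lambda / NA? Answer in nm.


Step 1: Identify values: k1 = 0.42, lambda = 248 nm, NA = 0.52
Step 2: R = k1 * lambda / NA
R = 0.42 * 248 / 0.52
R = 200.3 nm


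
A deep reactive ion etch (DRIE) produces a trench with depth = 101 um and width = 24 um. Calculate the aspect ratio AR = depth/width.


Step 1: AR = depth / width
Step 2: AR = 101 / 24
AR = 4.2


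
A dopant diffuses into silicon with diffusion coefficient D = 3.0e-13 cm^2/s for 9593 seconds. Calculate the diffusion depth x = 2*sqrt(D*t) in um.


Step 1: Compute D*t = 3.0e-13 * 9593 = 2.8779e-09 cm^2
Step 2: sqrt(D*t) = 5.36461e-05 cm
Step 3: x = 2 * 5.36461e-05 cm = 1.072922e-04 cm
Step 4: Convert to um (1 cm = 1e4 um): x = 1.073 um


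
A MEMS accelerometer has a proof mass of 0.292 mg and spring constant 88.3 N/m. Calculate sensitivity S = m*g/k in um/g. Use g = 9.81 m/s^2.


Step 1: Convert mass: m = 0.292 mg = 2.92e-07 kg
Step 2: S = m * g / k = 2.92e-07 * 9.81 / 88.3
Step 3: S = 3.24e-08 m/g
Step 4: Convert to um/g: S = 0.032 um/g


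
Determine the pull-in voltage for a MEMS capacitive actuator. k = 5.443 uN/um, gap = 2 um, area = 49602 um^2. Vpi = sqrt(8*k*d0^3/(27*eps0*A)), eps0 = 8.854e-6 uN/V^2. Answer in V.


Step 1: Compute numerator: 8 * k * d0^3 = 8 * 5.443 * 2^3 = 348.352
Step 2: Compute denominator: 27 * eps0 * A = 27 * 8.854e-6 * 49602 = 11.857755
Step 3: Vpi = sqrt(348.352 / 11.857755)
Vpi = 5.42 V


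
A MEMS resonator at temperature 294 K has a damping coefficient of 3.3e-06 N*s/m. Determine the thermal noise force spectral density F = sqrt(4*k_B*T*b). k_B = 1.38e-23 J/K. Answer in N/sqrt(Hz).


Step 1: Compute 4 * k_B * T * b
= 4 * 1.38e-23 * 294 * 3.3e-06
= 5.3555e-26 N^2/Hz
Step 2: F_noise = sqrt(5.3555e-26)
F_noise = 2.31e-13 N/sqrt(Hz)


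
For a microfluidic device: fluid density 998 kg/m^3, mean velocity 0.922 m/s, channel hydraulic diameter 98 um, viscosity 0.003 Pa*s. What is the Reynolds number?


Step 1: Convert Dh to meters: Dh = 98e-6 m
Step 2: Re = rho * v * Dh / mu
Re = 998 * 0.922 * 98e-6 / 0.003
Re = 30.058


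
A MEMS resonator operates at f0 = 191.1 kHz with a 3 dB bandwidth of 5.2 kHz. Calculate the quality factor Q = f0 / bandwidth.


Step 1: Q = f0 / bandwidth
Step 2: Q = 191.1 / 5.2
Q = 36.8


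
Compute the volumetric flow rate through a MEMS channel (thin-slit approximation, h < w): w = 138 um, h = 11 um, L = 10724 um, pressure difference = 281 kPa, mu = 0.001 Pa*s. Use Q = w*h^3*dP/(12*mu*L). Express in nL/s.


Step 1: Convert all dimensions to SI (meters).
w = 138e-6 m, h = 11e-6 m, L = 10724e-6 m, dP = 281e3 Pa
Step 2: Q = w * h^3 * dP / (12 * mu * L)
Q = 138e-6 * (11e-6)^3 * 281e3 / (12 * 0.001 * 10724e-6) = 4.0107483e-10 m^3/s
Step 3: Convert Q from m^3/s to nL/s (1 m^3 = 1e12 nL, so multiply by 1e12).
Q = 401.075 nL/s


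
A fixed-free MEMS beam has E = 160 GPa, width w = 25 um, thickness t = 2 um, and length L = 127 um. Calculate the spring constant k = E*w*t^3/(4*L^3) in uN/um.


Step 1: Convert E to consistent units (1 GPa = 1000 uN/um^2).
E = 160 GPa = 160000 uN/um^2
Step 2: Compute t^3 = 2^3 = 8
Step 3: Compute L^3 = 127^3 = 2048383
Step 4: k = 160000 * 25 * 8 / (4 * 2048383)
k = 3.9055 uN/um


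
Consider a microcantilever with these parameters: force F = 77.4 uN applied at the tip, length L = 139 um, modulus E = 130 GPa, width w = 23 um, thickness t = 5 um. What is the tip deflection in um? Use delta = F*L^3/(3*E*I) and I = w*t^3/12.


Step 1: Calculate the second moment of area.
I = w * t^3 / 12 = 23 * 5^3 / 12 = 239.5833 um^4
Step 2: Convert E to consistent units (1 GPa = 1000 uN/um^2).
E = 130 GPa = 130000 uN/um^2
Step 3: Calculate tip deflection.
delta = F * L^3 / (3 * E * I)
delta = 77.4 * 139^3 / (3 * 130000 * 239.5833)
delta = 2.2247 um


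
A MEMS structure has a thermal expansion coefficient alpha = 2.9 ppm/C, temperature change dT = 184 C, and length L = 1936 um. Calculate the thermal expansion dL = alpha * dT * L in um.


Step 1: Convert CTE: alpha = 2.9 ppm/C = 2.9e-6 /C
Step 2: dL = 2.9e-6 * 184 * 1936
dL = 1.033 um


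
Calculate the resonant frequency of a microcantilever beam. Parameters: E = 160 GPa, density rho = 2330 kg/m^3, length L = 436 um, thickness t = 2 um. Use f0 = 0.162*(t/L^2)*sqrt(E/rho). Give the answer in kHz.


Step 1: Convert units to SI.
t_SI = 2e-6 m, L_SI = 436e-6 m
Step 2: Calculate sqrt(E/rho).
sqrt(160e9 / 2330) = 8286.71 m/s
Step 3: Compute f0.
f0 = 0.162 * 2e-6 / (436e-6)^2 * 8286.71 = 14123.9 Hz = 14.12 kHz


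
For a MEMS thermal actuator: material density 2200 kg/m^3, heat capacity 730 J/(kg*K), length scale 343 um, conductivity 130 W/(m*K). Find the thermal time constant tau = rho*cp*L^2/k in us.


Step 1: Convert L to m: L = 343e-6 m
Step 2: L^2 = (343e-6)^2 = 1.17649e-07 m^2
Step 3: tau = 2200 * 730 * 1.17649e-07 / 130 = 1.45341765e-03 s
Step 4: Convert to microseconds (multiply by 1e6).
tau = 1453.418 us


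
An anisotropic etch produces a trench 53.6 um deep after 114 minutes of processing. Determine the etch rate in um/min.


Step 1: Etch rate = depth / time
Step 2: rate = 53.6 / 114
rate = 0.47 um/min


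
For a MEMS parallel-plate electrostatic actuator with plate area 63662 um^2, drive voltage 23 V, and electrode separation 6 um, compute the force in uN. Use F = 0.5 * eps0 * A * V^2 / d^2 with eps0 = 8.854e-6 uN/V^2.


Step 1: Identify parameters.
eps0 = 8.854e-6 uN/V^2, A = 63662 um^2, V = 23 V, d = 6 um
Step 2: Compute V^2 = 23^2 = 529
Step 3: Compute d^2 = 6^2 = 36
Step 4: F = 0.5 * 8.854e-6 * 63662 * 529 / 36
F = 4.141 uN


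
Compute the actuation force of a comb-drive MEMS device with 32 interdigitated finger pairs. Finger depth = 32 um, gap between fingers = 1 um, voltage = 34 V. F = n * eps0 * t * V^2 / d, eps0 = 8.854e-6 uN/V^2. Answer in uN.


Step 1: Parameters: n=32, eps0=8.854e-6 uN/V^2, t=32 um, V=34 V, d=1 um
Step 2: V^2 = 1156
Step 3: F = 32 * 8.854e-6 * 32 * 1156 / 1
F = 10.481 uN


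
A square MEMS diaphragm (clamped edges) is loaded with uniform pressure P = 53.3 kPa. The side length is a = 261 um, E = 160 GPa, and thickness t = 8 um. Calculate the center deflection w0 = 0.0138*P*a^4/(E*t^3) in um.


Step 1: Convert pressure to compatible units (E is in GPa, so P in GPa).
P = 53.3 kPa = 53.3e-6 GPa
Step 2: Compute numerator: 0.0138 * P * a^4.
a^4 = 261^4 = 4640470641
numerator = 0.0138 * 53.3e-6 * 4640470641 = 3.4133e+03
Step 3: Compute denominator: E * t^3 = 160 * 8^3 = 81920
Step 4: w0 = numerator / denominator = 3.4133e+03 / 81920 = 0.0417 um


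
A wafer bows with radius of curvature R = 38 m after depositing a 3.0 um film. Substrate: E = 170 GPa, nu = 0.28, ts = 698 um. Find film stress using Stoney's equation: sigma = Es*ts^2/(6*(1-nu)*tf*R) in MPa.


Step 1: Compute numerator: Es * ts^2 = 170 * 698^2 = 82824680 (GPa*um^2)
Step 2: Compute denominator (R in um): 6*(1-nu)*tf*R = 6*0.72*3.0*38e6 = 492480000.0 (um^2)
Step 3: sigma (GPa) = 82824680 / 492480000.0 = 1.68179e-01 GPa
Step 4: Convert to MPa (x1000): sigma = 168.2 MPa


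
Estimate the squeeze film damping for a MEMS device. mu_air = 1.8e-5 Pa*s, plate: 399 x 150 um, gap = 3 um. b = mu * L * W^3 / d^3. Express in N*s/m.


Step 1: Convert to SI.
L = 399e-6 m, W = 150e-6 m, d = 3e-6 m
Step 2: W^3 = (150e-6)^3 = 3.37e-12 m^3
Step 3: d^3 = (3e-6)^3 = 2.70e-17 m^3
Step 4: b = 1.8e-5 * 399e-6 * 3.37e-12 / 2.70e-17
b = 8.98e-04 N*s/m


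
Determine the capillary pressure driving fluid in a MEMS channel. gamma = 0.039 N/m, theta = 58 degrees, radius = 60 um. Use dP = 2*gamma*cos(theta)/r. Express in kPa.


Step 1: cos(58 deg) = 0.5299
Step 2: Convert r to m: r = 60e-6 m
Step 3: dP = 2 * 0.039 * 0.5299 / 60e-6 = 688.9 Pa
Step 4: Convert Pa to kPa (divide by 1000).
dP = 0.69 kPa


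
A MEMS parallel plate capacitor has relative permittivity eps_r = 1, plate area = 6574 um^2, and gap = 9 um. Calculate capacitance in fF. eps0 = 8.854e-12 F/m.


Step 1: Convert area to m^2: A = 6574e-12 m^2
Step 2: Convert gap to m: d = 9e-6 m
Step 3: C = eps0 * eps_r * A / d
C = 8.854e-12 * 1 * 6574e-12 / 9e-6
Step 4: Convert to fF (multiply by 1e15).
C = 6.47 fF


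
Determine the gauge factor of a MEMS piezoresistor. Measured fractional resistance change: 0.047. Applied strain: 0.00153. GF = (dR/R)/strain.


Step 1: Identify values.
dR/R = 0.047, strain = 0.00153
Step 2: GF = (dR/R) / strain = 0.047 / 0.00153
GF = 30.7


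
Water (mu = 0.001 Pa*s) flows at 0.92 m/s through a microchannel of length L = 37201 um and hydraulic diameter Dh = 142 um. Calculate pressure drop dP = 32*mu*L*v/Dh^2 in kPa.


Step 1: Convert to SI: L = 37201e-6 m, Dh = 142e-6 m
Step 2: dP = 32 * 0.001 * 37201e-6 * 0.92 / (142e-6)^2
Step 3: dP = 54314.49 Pa
Step 4: Convert to kPa: dP = 54.31 kPa


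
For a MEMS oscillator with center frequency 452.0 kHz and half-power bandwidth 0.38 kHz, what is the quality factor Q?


Step 1: Q = f0 / bandwidth
Step 2: Q = 452.0 / 0.38
Q = 1189.5


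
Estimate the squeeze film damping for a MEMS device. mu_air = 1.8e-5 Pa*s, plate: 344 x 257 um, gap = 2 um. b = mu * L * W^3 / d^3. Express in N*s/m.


Step 1: Convert to SI.
L = 344e-6 m, W = 257e-6 m, d = 2e-6 m
Step 2: W^3 = (257e-6)^3 = 1.70e-11 m^3
Step 3: d^3 = (2e-6)^3 = 8.00e-18 m^3
Step 4: b = 1.8e-5 * 344e-6 * 1.70e-11 / 8.00e-18
b = 1.31e-02 N*s/m


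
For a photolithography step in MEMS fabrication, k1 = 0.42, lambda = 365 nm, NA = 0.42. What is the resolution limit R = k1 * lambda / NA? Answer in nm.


Step 1: Identify values: k1 = 0.42, lambda = 365 nm, NA = 0.42
Step 2: R = k1 * lambda / NA
R = 0.42 * 365 / 0.42
R = 365.0 nm


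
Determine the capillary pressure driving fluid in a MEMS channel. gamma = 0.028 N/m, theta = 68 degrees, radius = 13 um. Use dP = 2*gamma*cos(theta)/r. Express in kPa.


Step 1: cos(68 deg) = 0.3746
Step 2: Convert r to m: r = 13e-6 m
Step 3: dP = 2 * 0.028 * 0.3746 / 13e-6 = 1613.7 Pa
Step 4: Convert Pa to kPa (divide by 1000).
dP = 1.61 kPa


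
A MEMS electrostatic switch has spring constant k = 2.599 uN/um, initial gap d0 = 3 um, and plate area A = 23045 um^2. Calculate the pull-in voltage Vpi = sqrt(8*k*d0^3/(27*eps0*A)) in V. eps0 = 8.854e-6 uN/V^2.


Step 1: Compute numerator: 8 * k * d0^3 = 8 * 2.599 * 3^3 = 561.384
Step 2: Compute denominator: 27 * eps0 * A = 27 * 8.854e-6 * 23045 = 5.509092
Step 3: Vpi = sqrt(561.384 / 5.509092)
Vpi = 10.09 V


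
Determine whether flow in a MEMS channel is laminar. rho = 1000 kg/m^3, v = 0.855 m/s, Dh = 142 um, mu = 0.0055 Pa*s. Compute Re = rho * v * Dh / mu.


Step 1: Convert Dh to meters: Dh = 142e-6 m
Step 2: Re = rho * v * Dh / mu
Re = 1000 * 0.855 * 142e-6 / 0.0055
Re = 22.075
Since Re = 22.075 is below ~2300, the flow is laminar.


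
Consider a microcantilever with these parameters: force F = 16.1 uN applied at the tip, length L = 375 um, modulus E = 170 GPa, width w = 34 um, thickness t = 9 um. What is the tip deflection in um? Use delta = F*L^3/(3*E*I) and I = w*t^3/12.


Step 1: Calculate the second moment of area.
I = w * t^3 / 12 = 34 * 9^3 / 12 = 2065.5 um^4
Step 2: Convert E to consistent units (1 GPa = 1000 uN/um^2).
E = 170 GPa = 170000 uN/um^2
Step 3: Calculate tip deflection.
delta = F * L^3 / (3 * E * I)
delta = 16.1 * 375^3 / (3 * 170000 * 2065.5)
delta = 0.806 um


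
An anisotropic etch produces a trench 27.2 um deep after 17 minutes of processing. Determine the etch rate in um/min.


Step 1: Etch rate = depth / time
Step 2: rate = 27.2 / 17
rate = 1.6 um/min


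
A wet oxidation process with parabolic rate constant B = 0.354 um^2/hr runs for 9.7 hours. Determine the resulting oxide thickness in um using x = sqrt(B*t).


Step 1: Compute B*t = 0.354 * 9.7 = 3.4338
Step 2: x = sqrt(3.4338)
x = 1.853 um


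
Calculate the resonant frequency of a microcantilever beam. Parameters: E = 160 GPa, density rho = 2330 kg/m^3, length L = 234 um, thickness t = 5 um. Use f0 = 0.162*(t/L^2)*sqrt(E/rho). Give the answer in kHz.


Step 1: Convert units to SI.
t_SI = 5e-6 m, L_SI = 234e-6 m
Step 2: Calculate sqrt(E/rho).
sqrt(160e9 / 2330) = 8286.71 m/s
Step 3: Compute f0.
f0 = 0.162 * 5e-6 / (234e-6)^2 * 8286.71 = 122584.5 Hz = 122.58 kHz


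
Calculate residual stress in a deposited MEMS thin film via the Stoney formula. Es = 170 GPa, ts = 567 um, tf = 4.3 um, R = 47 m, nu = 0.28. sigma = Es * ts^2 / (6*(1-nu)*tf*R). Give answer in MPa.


Step 1: Compute numerator: Es * ts^2 = 170 * 567^2 = 54653130 (GPa*um^2)
Step 2: Compute denominator (R in um): 6*(1-nu)*tf*R = 6*0.72*4.3*47e6 = 873072000.0 (um^2)
Step 3: sigma (GPa) = 54653130 / 873072000.0 = 6.2599e-02 GPa
Step 4: Convert to MPa (x1000): sigma = 62.6 MPa


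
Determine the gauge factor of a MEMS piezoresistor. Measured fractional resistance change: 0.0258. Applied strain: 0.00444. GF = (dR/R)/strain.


Step 1: Identify values.
dR/R = 0.0258, strain = 0.00444
Step 2: GF = (dR/R) / strain = 0.0258 / 0.00444
GF = 5.8


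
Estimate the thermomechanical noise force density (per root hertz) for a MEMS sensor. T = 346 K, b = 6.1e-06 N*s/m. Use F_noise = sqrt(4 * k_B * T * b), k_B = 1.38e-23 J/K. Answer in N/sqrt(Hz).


Step 1: Compute 4 * k_B * T * b
= 4 * 1.38e-23 * 346 * 6.1e-06
= 1.1651e-25 N^2/Hz
Step 2: F_noise = sqrt(1.1651e-25)
F_noise = 3.41e-13 N/sqrt(Hz)


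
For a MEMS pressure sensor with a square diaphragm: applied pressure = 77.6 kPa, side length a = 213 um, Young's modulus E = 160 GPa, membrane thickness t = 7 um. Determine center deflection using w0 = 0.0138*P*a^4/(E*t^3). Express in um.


Step 1: Convert pressure to compatible units (E is in GPa, so P in GPa).
P = 77.6 kPa = 77.6e-6 GPa
Step 2: Compute numerator: 0.0138 * P * a^4.
a^4 = 213^4 = 2058346161
numerator = 0.0138 * 77.6e-6 * 2058346161 = 2.2042e+03
Step 3: Compute denominator: E * t^3 = 160 * 7^3 = 54880
Step 4: w0 = numerator / denominator = 2.2042e+03 / 54880 = 0.0402 um


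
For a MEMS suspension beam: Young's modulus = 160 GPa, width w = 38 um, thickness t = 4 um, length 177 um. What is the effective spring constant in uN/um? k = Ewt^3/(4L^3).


Step 1: Convert E to consistent units (1 GPa = 1000 uN/um^2).
E = 160 GPa = 160000 uN/um^2
Step 2: Compute t^3 = 4^3 = 64
Step 3: Compute L^3 = 177^3 = 5545233
Step 4: k = 160000 * 38 * 64 / (4 * 5545233)
k = 17.543 uN/um


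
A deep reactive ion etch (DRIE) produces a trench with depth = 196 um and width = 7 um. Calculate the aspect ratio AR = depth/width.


Step 1: AR = depth / width
Step 2: AR = 196 / 7
AR = 28.0


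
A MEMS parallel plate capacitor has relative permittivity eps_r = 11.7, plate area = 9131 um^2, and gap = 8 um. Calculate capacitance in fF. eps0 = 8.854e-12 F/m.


Step 1: Convert area to m^2: A = 9131e-12 m^2
Step 2: Convert gap to m: d = 8e-6 m
Step 3: C = eps0 * eps_r * A / d
C = 8.854e-12 * 11.7 * 9131e-12 / 8e-6
Step 4: Convert to fF (multiply by 1e15).
C = 118.24 fF


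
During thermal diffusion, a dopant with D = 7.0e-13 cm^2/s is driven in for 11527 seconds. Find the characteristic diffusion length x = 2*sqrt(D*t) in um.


Step 1: Compute D*t = 7.0e-13 * 11527 = 8.0689e-09 cm^2
Step 2: sqrt(D*t) = 8.98271e-05 cm
Step 3: x = 2 * 8.98271e-05 cm = 1.796542e-04 cm
Step 4: Convert to um (1 cm = 1e4 um): x = 1.797 um


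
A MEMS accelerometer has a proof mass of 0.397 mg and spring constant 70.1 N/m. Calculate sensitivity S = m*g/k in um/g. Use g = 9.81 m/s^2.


Step 1: Convert mass: m = 0.397 mg = 3.97e-07 kg
Step 2: S = m * g / k = 3.97e-07 * 9.81 / 70.1
Step 3: S = 5.56e-08 m/g
Step 4: Convert to um/g: S = 0.056 um/g


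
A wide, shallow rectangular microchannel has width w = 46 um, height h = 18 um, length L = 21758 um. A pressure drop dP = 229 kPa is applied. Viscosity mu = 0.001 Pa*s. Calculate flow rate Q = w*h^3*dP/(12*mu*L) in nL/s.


Step 1: Convert all dimensions to SI (meters).
w = 46e-6 m, h = 18e-6 m, L = 21758e-6 m, dP = 229e3 Pa
Step 2: Q = w * h^3 * dP / (12 * mu * L)
Q = 46e-6 * (18e-6)^3 * 229e3 / (12 * 0.001 * 21758e-6) = 2.3529387e-10 m^3/s
Step 3: Convert Q from m^3/s to nL/s (1 m^3 = 1e12 nL, so multiply by 1e12).
Q = 235.294 nL/s


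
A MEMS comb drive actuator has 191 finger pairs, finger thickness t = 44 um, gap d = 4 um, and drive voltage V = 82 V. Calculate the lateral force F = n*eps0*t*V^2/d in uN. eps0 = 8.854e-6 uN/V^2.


Step 1: Parameters: n=191, eps0=8.854e-6 uN/V^2, t=44 um, V=82 V, d=4 um
Step 2: V^2 = 6724
Step 3: F = 191 * 8.854e-6 * 44 * 6724 / 4
F = 125.082 uN


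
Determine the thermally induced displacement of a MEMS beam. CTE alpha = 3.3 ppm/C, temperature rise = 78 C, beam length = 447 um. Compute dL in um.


Step 1: Convert CTE: alpha = 3.3 ppm/C = 3.3e-6 /C
Step 2: dL = 3.3e-6 * 78 * 447
dL = 0.1151 um


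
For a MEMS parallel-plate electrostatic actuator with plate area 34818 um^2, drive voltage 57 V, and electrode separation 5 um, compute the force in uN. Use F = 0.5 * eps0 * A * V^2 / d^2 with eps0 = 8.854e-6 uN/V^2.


Step 1: Identify parameters.
eps0 = 8.854e-6 uN/V^2, A = 34818 um^2, V = 57 V, d = 5 um
Step 2: Compute V^2 = 57^2 = 3249
Step 3: Compute d^2 = 5^2 = 25
Step 4: F = 0.5 * 8.854e-6 * 34818 * 3249 / 25
F = 20.032 uN
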